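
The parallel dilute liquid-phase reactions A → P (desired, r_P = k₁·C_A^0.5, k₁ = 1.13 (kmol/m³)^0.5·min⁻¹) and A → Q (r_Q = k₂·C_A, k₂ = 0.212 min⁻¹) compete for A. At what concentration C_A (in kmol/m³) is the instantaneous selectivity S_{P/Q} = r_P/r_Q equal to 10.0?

0.284 kmol/m³

S_{P/Q} = (k₁/k₂)·C_A^-0.5 ⇒ C_A = (S·k₂/k₁)^(-2).
= (10.0×0.212/1.13)^(-2) = (1.876)^(-2) = 0.284 kmol/m³.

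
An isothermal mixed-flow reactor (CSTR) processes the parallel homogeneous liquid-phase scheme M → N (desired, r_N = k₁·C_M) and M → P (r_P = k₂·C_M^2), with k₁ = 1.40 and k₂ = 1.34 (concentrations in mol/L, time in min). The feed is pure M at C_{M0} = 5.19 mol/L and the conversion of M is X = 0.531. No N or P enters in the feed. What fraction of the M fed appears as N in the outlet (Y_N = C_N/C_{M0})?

Exit C_M = C_{M0}(1−X) = 5.19×0.469 = 2.434 mol/L.
A CSTR operates uniformly at the exit composition, giving r_N = 3.408 and r_P = 7.939 (each k·C_M^n at C_M = 2.434).
Fraction of consumed M going to N: r_N/(r_N+r_P) = 0.3003.
C_N = 0.3003·C_{M0}·X = 0.3003×5.19×0.531 = 0.828 mol/L; Y_N = C_N/C_{M0} = 0.159.

0.159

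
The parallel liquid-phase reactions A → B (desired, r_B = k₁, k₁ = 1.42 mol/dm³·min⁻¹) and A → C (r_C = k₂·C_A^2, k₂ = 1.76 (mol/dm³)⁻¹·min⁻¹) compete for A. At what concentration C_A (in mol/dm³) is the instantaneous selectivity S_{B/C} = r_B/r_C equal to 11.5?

0.265 mol/dm³

S_{B/C} = (k₁/k₂)·C_A^-2 ⇒ C_A = (S·k₂/k₁)^(-0.5).
= (11.5×1.76/1.42)^(-0.5) = (14.25)^(-0.5) = 0.265 mol/dm³.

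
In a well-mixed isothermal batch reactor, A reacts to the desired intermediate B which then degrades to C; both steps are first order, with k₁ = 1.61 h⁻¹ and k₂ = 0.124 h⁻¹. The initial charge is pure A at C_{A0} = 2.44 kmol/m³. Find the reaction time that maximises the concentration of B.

1.73 h

For first-order series the maximum of C_B occurs at t_opt = ln(k₂/k₁)/(k₂−k₁).
= ln(0.124/1.61)/(0.124−1.61) = ln(0.07702)/-1.486 = -2.564/-1.486 = 1.73 h.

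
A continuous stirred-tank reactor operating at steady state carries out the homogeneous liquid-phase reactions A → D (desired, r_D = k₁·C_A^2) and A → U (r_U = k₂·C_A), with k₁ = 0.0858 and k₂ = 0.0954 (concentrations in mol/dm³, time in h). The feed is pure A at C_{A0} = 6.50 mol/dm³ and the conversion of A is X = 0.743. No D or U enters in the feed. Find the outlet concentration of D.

Exit C_A = C_{A0}(1−X) = 6.50×0.257 = 1.671 mol/dm³.
A CSTR operates uniformly at the exit composition, giving r_D = 0.2394 and r_U = 0.1594 (each k·C_A^n at C_A = 1.671).
Fraction of consumed A going to D: r_D/(r_D+r_U) = 0.6004.
C_D = 0.6004·C_{A0}·X = 0.6004×6.50×0.743 = 2.90 mol/dm³.

2.90 mol/dm³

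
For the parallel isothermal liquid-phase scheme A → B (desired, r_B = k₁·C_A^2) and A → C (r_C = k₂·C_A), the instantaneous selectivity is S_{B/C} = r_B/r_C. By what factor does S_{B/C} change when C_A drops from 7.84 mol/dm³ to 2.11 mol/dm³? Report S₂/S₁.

S_{B/C} = (k₁/k₂)·C_A, so S₂/S₁ = (C_{A,2}/C_{A,1}).
= 2.11/7.84 = 0.269.
Selectivity toward B falls as C_A falls — high-concentration operation is favoured.

0.269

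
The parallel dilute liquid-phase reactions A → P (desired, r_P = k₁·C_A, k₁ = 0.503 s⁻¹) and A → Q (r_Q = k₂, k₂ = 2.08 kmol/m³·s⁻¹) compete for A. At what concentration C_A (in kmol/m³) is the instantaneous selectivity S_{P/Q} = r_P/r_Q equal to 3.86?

16.0 kmol/m³

S_{P/Q} = (k₁/k₂)·C_A ⇒ C_A = S·k₂/k₁.
= 3.86×2.08/0.503 = 16.0 kmol/m³.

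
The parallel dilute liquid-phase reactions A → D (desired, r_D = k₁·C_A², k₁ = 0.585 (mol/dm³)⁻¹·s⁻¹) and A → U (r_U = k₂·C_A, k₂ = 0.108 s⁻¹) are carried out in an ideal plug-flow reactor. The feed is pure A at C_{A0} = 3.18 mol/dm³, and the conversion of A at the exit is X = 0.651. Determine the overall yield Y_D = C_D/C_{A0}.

0.596

C_A = C_{A0}(1−X) = 1.110 mol/dm³.
Along a PFR/batch, dC_U/dC_A = −r_U/(r_D+r_U) = −k₂/(k₂+k₁·C_A).
Integrating from C_{A0} to C_A: C_U = (0.108/0.585)·ln[(0.108+0.585·3.18)/(0.108+0.585·1.11)] = 0.1846·ln(1.968/0.7572) = 0.1764 mol/dm³.
Then C_D = (C_{A0}−C_A) − C_U = 2.070 − 0.1764 = 1.894 mol/dm³.
Y_D = C_D/C_{A0} = 1.894/3.18 = 0.596.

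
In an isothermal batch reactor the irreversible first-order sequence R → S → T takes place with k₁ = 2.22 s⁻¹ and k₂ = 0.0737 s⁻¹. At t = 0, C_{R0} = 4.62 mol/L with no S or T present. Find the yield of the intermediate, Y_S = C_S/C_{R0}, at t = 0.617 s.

0.725

For first-order series with pure R initially, C_S(t) = k₁C_{R0}/(k₂−k₁)·(e^(−k₁t) − e^(−k₂t)).
e^(−k₁t) = e^(−2.22×0.617) = e^(−1.370) = 0.2542; e^(−k₂t) = e^(−0.04547) = 0.9555.
C_S = 2.22×4.62/(0.0737−2.22) × (0.2542−0.9555) = (-4.779)×(-0.7014) = 3.352 mol/L.
Y_S = C_S/C_{R0} = 3.352/4.62 = 0.725.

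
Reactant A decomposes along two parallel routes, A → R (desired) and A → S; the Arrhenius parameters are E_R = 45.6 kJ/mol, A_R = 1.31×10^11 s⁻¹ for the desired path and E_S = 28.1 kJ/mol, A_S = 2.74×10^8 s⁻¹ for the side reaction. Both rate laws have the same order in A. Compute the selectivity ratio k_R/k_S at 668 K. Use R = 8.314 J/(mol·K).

20.5

Since both paths have the same order in A, the concentration cancels and S_{R/S} = k_R/k_S = (A_R/A_S)·exp[(E_S−E_R)/(RT)].
(E_S−E_R)/(RT) = (28.1−45.6)×10³/(8.314×668) = -17500/5554 = -3.151.
k_R/k_S = (1.31×10^11/2.74×10^8)·exp(-3.151) = 478.1 × 0.04281 = 20.5.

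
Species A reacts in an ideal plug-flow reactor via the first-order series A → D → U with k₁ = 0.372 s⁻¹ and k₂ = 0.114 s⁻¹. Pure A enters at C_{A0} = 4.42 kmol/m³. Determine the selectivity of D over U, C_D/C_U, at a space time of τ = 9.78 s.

0.807

For first-order series with pure A initially, C_D(τ) = k₁C_{A0}/(k₂−k₁)·(e^(−k₁τ) − e^(−k₂τ)).
e^(−k₁τ) = e^(−0.372×9.78) = e^(−3.638) = 0.02630; e^(−k₂τ) = e^(−1.115) = 0.3279.
C_D = 0.372×4.42/(0.114−0.372) × (0.02630−0.3279) = (-6.373)×(-0.3016) = 1.922 kmol/m³.
C_A = C_{A0}e^(−k₁τ) = 0.1162 kmol/m³, so C_U = C_{A0}−C_A−C_D = 2.381 kmol/m³; C_D/C_U = 0.807.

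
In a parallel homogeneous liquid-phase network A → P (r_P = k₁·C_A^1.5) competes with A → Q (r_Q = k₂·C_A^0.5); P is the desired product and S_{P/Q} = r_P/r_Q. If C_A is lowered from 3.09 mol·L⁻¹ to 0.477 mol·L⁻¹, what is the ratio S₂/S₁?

S_{P/Q} = (k₁/k₂)·C_A, so S₂/S₁ = (C_{A,2}/C_{A,1}).
= 0.477/3.09 = 0.154.

0.154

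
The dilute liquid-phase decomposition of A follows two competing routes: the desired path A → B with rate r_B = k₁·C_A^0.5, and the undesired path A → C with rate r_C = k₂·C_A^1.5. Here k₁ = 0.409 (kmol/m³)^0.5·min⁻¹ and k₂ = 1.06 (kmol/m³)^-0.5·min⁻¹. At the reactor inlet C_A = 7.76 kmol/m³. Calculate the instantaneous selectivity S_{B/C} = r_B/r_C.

0.0497

S_{B/C} = r_B/r_C = (k₁·C_A^0.5)/(k₂·C_A^1.5) = (k₁/k₂)·C_A⁻¹.
= (0.409×7.760^0.5) / (1.06×7.760^1.5) = 1.139/22.91 = 0.0497.
The undesired path is higher order in A, so low C_A (CSTR or dilute feed) favours B.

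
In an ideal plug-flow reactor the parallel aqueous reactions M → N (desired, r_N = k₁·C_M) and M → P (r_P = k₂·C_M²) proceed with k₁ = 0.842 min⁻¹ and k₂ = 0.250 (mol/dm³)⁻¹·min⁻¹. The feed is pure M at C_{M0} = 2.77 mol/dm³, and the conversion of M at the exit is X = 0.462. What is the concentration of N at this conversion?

0.788 mol/dm³

C_M = C_{M0}(1−X) = 1.490 mol/dm³.
Along a PFR/batch, dC_N/dC_M = −r_N/(r_N+r_P) = −k₁/(k₁+k₂·C_M).
Integrating from C_{M0} to C_M: C_N = (0.842/0.250)·ln[(0.842+0.250·2.77)/(0.842+0.250·1.49)] = 3.368·ln(1.534/1.215) = 0.7875 mol/dm³.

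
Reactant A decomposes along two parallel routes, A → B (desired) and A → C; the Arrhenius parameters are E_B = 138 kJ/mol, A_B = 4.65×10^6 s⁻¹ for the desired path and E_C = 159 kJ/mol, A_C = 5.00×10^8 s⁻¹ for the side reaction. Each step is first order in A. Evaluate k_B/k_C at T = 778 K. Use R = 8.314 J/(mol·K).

With equal orders, S_{B/C} = k_B/k_C = (A_B/A_C)·exp[(E_C−E_B)/(RT)].
(E_C−E_B)/(RT) = (159−138)×10³/(8.314×778) = 21000/6468 = 3.247.
k_B/k_C = (4.65×10^6/5.00×10^8)·exp(3.247) = 0.009300 × 25.70 = 0.239.
Since E_B < E_C, lowering the temperature improves selectivity toward B.

0.239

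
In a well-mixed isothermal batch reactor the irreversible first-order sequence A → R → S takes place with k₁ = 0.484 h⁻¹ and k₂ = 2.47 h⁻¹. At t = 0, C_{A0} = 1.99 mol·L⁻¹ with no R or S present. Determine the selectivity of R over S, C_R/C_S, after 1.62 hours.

The intermediate concentration in a first-order A→B→C sequence is C_R = k₁C_{A0}(e^(−k₁t) − e^(−k₂t))/(k₂−k₁).
e^(−k₁t) = e^(−0.484×1.62) = e^(−0.7841) = 0.4565; e^(−k₂t) = e^(−4.001) = 0.01829.
C_R = 0.484×1.99/(2.47−0.484) × (0.4565−0.01829) = 0.4850×0.4382 = 0.2125 mol·L⁻¹.
C_A = C_{A0}e^(−k₁t) = 0.9085 mol·L⁻¹, so C_S = C_{A0}−C_A−C_R = 0.8689 mol·L⁻¹; C_R/C_S = 0.245.

0.245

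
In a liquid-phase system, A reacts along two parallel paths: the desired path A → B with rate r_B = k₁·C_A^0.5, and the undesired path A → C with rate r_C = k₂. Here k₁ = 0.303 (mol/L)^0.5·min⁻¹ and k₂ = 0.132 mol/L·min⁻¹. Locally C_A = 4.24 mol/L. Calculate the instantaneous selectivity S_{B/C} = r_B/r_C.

S_{B/C} = r_B/r_C = (k₁·C_A^0.5)/(k₂) = (k₁/k₂)·C_A^0.5.
= (0.303×4.240^0.5) / (0.132) = 0.6239/0.1320 = 4.73.
Since the desired path is higher order in A, keeping C_A high (PFR or concentrated feed) favours B.

4.73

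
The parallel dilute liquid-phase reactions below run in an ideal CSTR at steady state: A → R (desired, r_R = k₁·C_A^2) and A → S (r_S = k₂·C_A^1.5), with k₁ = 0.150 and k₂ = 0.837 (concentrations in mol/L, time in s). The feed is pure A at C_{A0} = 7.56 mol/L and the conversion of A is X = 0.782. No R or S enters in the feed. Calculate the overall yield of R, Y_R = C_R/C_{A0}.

0.146

Exit C_A = C_{A0}(1−X) = 7.56×0.218 = 1.648 mol/L.
In a CSTR the entire volume is at exit conditions, so r_R = 0.150×1.648^2 = 0.4074 and r_S = 0.837×1.648^1.5 = 1.771.
Fraction of consumed A going to R: r_R/(r_R+r_S) = 0.1870.
C_R = 0.1870·C_{A0}·X = 0.1870×7.56×0.782 = 1.11 mol/L; Y_R = C_R/C_{A0} = 0.146.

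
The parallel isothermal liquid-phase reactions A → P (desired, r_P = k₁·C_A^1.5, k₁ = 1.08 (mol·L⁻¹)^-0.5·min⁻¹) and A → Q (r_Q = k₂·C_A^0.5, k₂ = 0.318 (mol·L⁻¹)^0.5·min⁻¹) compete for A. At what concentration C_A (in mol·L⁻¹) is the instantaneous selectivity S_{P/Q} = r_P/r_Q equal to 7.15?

2.11 mol·L⁻¹

S_{P/Q} = (k₁/k₂)·C_A ⇒ C_A = S·k₂/k₁.
= 7.15×0.318/1.08 = 2.11 mol·L⁻¹.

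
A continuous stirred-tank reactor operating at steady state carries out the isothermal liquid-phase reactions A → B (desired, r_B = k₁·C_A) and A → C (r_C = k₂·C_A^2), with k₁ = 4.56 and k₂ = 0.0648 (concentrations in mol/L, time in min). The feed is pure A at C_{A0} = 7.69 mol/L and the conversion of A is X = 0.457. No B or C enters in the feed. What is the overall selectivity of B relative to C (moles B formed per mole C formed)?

16.9

Exit C_A = C_{A0}(1−X) = 7.69×0.543 = 4.176 mol/L.
In a CSTR the entire volume is at exit conditions, so r_B = 4.56×4.176 = 19.04 and r_C = 0.0648×4.176^2 = 1.130.
Overall selectivity = C_B/C_C = r_Bτ/(r_Cτ) = r_B/r_C = 16.9.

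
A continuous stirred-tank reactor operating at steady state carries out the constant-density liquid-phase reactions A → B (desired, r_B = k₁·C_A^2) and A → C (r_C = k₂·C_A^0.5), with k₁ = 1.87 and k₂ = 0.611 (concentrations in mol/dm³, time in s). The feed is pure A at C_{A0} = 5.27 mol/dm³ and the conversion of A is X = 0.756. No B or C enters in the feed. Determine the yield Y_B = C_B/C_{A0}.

Exit C_A = C_{A0}(1−X) = 5.27×0.244 = 1.286 mol/dm³.
Rates in a CSTR are evaluated at the outlet concentration: r_B = 1.87×1.286^2 = 3.092, r_C = 0.611×1.286^0.5 = 0.6929.
Fraction of consumed A going to B: r_B/(r_B+r_C) = 0.8169.
C_B = 0.8169·C_{A0}·X = 0.8169×5.27×0.756 = 3.25 mol/dm³; Y_B = C_B/C_{A0} = 0.618.

0.618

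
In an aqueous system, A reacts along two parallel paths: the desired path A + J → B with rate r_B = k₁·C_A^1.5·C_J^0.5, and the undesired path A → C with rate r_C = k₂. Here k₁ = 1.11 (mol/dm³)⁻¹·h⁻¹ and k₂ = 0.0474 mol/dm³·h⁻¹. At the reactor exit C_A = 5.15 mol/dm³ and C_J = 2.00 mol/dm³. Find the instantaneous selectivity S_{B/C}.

387

S_{B/C} = r_B/r_C = (k₁·C_A^1.5·C_J^0.5)/(k₂) = (k₁/k₂)·C_A^1.5·C_J^0.5.
= (1.11×5.150^1.5×2.000^0.5) / (0.0474) = 18.35/0.04740 = 387.
Since the desired path is higher order in A, keeping C_A high (PFR or concentrated feed) favours B.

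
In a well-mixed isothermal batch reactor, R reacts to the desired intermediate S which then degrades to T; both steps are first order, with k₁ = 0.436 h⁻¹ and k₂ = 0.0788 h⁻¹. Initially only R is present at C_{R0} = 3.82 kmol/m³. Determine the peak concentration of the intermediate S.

For a first-order series the maximum intermediate yield is C_{S,max}/C_{R0} = (k₁/k₂)^[k₂/(k₂−k₁)].
= (0.436/0.0788)^(0.0788/(0.0788−0.436)) = (5.533)^(-0.2206) = 0.6856.
C_{S,max} = 0.6856×3.82 = 2.62 kmol/m³.

2.62 kmol/m³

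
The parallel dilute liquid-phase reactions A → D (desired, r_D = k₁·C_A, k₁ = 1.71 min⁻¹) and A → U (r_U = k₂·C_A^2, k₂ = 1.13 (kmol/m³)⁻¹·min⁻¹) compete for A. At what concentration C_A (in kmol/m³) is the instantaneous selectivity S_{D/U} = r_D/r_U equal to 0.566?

S_{D/U} = (k₁/k₂)·C_A⁻¹ ⇒ C_A = (S·k₂/k₁)^(-1).
= (0.566×1.13/1.71)^(-1) = (0.3740)^(-1) = 2.67 kmol/m³.

2.67 kmol/m³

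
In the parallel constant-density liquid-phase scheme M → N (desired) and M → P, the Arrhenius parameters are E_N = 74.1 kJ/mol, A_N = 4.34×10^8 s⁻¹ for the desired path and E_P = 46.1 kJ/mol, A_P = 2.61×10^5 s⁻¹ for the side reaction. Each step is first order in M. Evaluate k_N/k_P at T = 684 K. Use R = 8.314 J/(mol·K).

Since both paths have the same order in M, the concentration cancels and S_{N/P} = k_N/k_P = (A_N/A_P)·exp[(E_P−E_N)/(RT)].
(E_P−E_N)/(RT) = (46.1−74.1)×10³/(8.314×684) = -28000/5687 = -4.924.
k_N/k_P = (4.34×10^8/2.61×10^5)·exp(-4.924) = 1663 × 0.007272 = 12.1.

12.1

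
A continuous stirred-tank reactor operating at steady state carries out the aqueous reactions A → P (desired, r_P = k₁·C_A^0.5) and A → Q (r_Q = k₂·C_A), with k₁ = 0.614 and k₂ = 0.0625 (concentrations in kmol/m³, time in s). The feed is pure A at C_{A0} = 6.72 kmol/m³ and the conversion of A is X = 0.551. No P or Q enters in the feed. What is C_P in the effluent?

3.15 kmol/m³

Exit C_A = C_{A0}(1−X) = 6.72×0.449 = 3.017 kmol/m³.
In a CSTR the entire volume is at exit conditions, so r_P = 0.614×3.017^0.5 = 1.067 and r_Q = 0.0625×3.017 = 0.1886.
Fraction of consumed A going to P: r_P/(r_P+r_Q) = 0.8498.
C_P = 0.8498·C_{A0}·X = 0.8498×6.72×0.551 = 3.15 kmol/m³.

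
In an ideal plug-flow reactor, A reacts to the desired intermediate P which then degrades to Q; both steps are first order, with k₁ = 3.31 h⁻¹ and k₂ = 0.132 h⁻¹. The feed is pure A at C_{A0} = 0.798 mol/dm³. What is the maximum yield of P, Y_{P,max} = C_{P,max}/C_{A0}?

0.875

For a first-order series the maximum intermediate yield is C_{P,max}/C_{A0} = (k₁/k₂)^[k₂/(k₂−k₁)].
= (3.31/0.132)^(0.132/(0.132−3.31)) = (25.08)^(-0.04154) = 0.8747.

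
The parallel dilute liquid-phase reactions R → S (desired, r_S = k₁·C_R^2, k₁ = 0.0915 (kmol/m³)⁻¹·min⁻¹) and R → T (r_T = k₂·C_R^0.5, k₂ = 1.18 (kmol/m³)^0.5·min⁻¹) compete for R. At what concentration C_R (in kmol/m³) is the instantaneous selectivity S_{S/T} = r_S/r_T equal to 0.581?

S_{S/T} = (k₁/k₂)·C_R^1.5 ⇒ C_R = (S·k₂/k₁)^(1/1.5).
= (0.581×1.18/0.0915)^(0.6667) = (7.493)^(0.6667) = 3.83 kmol/m³.

3.83 kmol/m³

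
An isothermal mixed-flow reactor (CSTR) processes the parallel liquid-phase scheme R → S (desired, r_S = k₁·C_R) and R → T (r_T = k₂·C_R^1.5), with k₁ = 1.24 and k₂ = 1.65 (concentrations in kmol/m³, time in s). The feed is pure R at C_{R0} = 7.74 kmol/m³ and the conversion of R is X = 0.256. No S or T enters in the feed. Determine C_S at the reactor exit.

0.473 kmol/m³

Exit C_R = C_{R0}(1−X) = 7.74×0.744 = 5.759 kmol/m³.
In a CSTR the entire volume is at exit conditions, so r_S = 1.24×5.759 = 7.141 and r_T = 1.65×5.759^1.5 = 22.80.
Fraction of consumed R going to S: r_S/(r_S+r_T) = 0.2385.
C_S = 0.2385·C_{R0}·X = 0.2385×7.74×0.256 = 0.473 kmol/m³.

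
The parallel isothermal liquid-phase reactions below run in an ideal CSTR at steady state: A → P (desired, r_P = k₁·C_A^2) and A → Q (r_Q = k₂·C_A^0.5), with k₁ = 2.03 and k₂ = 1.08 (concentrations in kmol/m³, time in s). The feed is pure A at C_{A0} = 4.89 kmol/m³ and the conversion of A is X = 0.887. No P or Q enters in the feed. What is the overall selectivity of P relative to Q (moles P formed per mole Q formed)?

0.772

Exit C_A = C_{A0}(1−X) = 4.89×0.113 = 0.5526 kmol/m³.
Rates in a CSTR are evaluated at the outlet concentration: r_P = 2.03×0.5526^2 = 0.6198, r_Q = 1.08×0.5526^0.5 = 0.8028.
Overall selectivity = C_P/C_Q = r_Pτ/(r_Qτ) = r_P/r_Q = 0.772.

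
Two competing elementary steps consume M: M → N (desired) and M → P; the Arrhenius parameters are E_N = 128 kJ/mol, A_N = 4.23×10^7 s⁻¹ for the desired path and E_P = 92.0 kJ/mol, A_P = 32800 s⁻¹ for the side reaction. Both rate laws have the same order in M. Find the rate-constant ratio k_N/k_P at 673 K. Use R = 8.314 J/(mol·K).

2.07

With equal orders, S_{N/P} = k_N/k_P = (A_N/A_P)·exp[(E_P−E_N)/(RT)].
(E_P−E_N)/(RT) = (92.0−128)×10³/(8.314×673) = -36000/5595 = -6.434.
k_N/k_P = (4.23×10^7/32800)·exp(-6.434) = 1290 × 0.001606 = 2.07.
Since E_N > E_P, raising the temperature improves selectivity toward N.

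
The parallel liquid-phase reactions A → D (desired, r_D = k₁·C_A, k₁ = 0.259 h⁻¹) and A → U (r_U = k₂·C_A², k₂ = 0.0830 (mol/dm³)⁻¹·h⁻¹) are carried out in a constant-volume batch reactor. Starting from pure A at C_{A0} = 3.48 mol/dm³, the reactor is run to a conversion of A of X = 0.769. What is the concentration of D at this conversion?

C_A = C_{A0}(1−X) = 0.8039 mol/dm³.
Along a PFR/batch, dC_D/dC_A = −r_D/(r_D+r_U) = −k₁/(k₁+k₂·C_A).
Integrating from C_{A0} to C_A: C_D = (0.259/0.0830)·ln[(0.259+0.0830·3.48)/(0.259+0.0830·0.804)] = 3.120·ln(0.5478/0.3257) = 1.622 mol/dm³.

1.62 mol/dm³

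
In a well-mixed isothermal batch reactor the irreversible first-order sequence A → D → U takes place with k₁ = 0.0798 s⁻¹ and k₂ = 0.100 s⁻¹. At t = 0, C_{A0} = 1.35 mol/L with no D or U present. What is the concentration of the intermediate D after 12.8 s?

0.438 mol/L

The intermediate concentration in a first-order A→B→C sequence is C_D = k₁C_{A0}(e^(−k₁t) − e^(−k₂t))/(k₂−k₁).
e^(−k₁t) = e^(−0.0798×12.8) = e^(−1.021) = 0.3601; e^(−k₂t) = e^(−1.280) = 0.2780.
C_D = 0.0798×1.35/(0.100−0.0798) × (0.3601−0.2780) = 5.333×0.08204 = 0.4375 mol/L.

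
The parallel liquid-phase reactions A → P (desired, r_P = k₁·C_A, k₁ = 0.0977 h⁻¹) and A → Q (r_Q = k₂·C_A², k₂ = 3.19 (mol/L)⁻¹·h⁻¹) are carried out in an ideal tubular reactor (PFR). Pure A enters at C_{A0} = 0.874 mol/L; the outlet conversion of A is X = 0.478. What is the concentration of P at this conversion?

0.0190 mol/L

C_A = C_{A0}(1−X) = 0.4562 mol/L.
Along a PFR/batch, dC_P/dC_A = −r_P/(r_P+r_Q) = −k₁/(k₁+k₂·C_A).
Integrating from C_{A0} to C_A: C_P = (0.0977/3.19)·ln[(0.0977+3.19·0.874)/(0.0977+3.19·0.456)] = 0.03063·ln(2.886/1.553) = 0.01898 mol/L.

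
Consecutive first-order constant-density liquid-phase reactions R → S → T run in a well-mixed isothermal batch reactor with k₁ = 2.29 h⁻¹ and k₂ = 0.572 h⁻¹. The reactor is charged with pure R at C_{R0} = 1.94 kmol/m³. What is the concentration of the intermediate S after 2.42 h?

For first-order series with pure R initially, C_S(t) = k₁C_{R0}/(k₂−k₁)·(e^(−k₁t) − e^(−k₂t)).
e^(−k₁t) = e^(−2.29×2.42) = e^(−5.542) = 0.003919; e^(−k₂t) = e^(−1.384) = 0.2505.
C_S = 2.29×1.94/(0.572−2.29) × (0.003919−0.2505) = (-2.586)×(-0.2466) = 0.6377 kmol/m³.

0.638 kmol/m³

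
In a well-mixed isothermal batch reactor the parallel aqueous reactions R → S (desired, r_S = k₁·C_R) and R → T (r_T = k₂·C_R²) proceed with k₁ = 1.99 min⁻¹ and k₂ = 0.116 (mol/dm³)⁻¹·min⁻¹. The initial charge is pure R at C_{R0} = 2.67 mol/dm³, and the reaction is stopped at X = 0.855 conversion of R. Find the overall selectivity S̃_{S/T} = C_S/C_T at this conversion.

11.4

C_R = C_{R0}(1−X) = 0.3872 mol/dm³.
Along a PFR/batch, dC_S/dC_R = −r_S/(r_S+r_T) = −k₁/(k₁+k₂·C_R).
Integrating from C_{R0} to C_R: C_S = (1.99/0.116)·ln[(1.99+0.116·2.67)/(1.99+0.116·0.387)] = 17.16·ln(2.300/2.035) = 2.099 mol/dm³.
C_T = (C_{R0}−C_R)−C_S = 0.1842 mol/dm³; S̃_{S/T} = 2.099/0.1842 = 11.4.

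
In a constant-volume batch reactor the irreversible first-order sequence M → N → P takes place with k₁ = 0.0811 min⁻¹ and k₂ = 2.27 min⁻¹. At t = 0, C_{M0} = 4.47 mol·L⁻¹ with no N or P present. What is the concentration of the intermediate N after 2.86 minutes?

For first-order series with pure M initially, C_N(t) = k₁C_{M0}/(k₂−k₁)·(e^(−k₁t) − e^(−k₂t)).
e^(−k₁t) = e^(−0.0811×2.86) = e^(−0.2319) = 0.7930; e^(−k₂t) = e^(−6.492) = 0.001515.
C_N = 0.0811×4.47/(2.27−0.0811) × (0.7930−0.001515) = 0.1656×0.7915 = 0.1311 mol·L⁻¹.

0.131 mol·L⁻¹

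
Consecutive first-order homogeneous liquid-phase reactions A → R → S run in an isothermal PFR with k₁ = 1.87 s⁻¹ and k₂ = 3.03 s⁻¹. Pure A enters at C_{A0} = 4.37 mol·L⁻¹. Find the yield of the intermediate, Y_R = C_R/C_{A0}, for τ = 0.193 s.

0.225

The intermediate concentration in a first-order A→B→C sequence is C_R = k₁C_{A0}(e^(−k₁τ) − e^(−k₂τ))/(k₂−k₁).
e^(−k₁τ) = e^(−1.87×0.193) = e^(−0.3609) = 0.6970; e^(−k₂τ) = e^(−0.5848) = 0.5572.
C_R = 1.87×4.37/(3.03−1.87) × (0.6970−0.5572) = 7.045×0.1398 = 0.9850 mol·L⁻¹.
Y_R = C_R/C_{A0} = 0.9850/4.37 = 0.225.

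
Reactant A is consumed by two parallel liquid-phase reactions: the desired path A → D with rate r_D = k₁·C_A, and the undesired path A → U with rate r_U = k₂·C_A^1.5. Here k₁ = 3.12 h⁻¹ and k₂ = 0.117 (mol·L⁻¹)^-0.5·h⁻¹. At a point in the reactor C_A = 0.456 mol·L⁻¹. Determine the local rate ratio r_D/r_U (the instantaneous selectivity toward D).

S_{D/U} = r_D/r_U = (k₁·C_A)/(k₂·C_A^1.5) = (k₁/k₂)·C_A^-0.5.
= (3.12×0.4560) / (0.117×0.4560^1.5) = 1.423/0.03603 = 39.5.

39.5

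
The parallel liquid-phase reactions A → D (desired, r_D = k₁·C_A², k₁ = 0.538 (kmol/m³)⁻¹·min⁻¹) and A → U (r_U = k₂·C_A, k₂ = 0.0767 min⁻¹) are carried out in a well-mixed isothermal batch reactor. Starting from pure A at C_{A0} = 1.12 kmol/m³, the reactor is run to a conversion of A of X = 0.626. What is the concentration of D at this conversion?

C_A = C_{A0}(1−X) = 0.4189 kmol/m³.
Along a PFR/batch, dC_U/dC_A = −r_U/(r_D+r_U) = −k₂/(k₂+k₁·C_A).
Integrating from C_{A0} to C_A: C_U = (0.0767/0.538)·ln[(0.0767+0.538·1.12)/(0.0767+0.538·0.419)] = 0.1426·ln(0.6793/0.3021) = 0.1155 kmol/m³.
Then C_D = (C_{A0}−C_A) − C_U = 0.7011 − 0.1155 = 0.5856 kmol/m³.

0.586 kmol/m³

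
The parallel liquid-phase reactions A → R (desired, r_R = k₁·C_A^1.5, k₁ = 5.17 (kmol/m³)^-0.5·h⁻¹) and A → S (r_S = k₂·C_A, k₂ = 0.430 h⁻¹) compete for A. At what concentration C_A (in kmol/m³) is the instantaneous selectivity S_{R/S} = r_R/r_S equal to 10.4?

0.748 kmol/m³

S_{R/S} = (k₁/k₂)·C_A^0.5 ⇒ C_A = (S·k₂/k₁)^(2).
= (10.4×0.430/5.17)^(2) = (0.8650)^(2) = 0.748 kmol/m³.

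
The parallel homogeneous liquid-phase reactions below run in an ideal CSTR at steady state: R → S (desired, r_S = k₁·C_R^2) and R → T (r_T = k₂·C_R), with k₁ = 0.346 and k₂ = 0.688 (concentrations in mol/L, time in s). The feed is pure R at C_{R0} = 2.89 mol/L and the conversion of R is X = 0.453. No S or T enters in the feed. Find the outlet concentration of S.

0.580 mol/L

Exit C_R = C_{R0}(1−X) = 2.89×0.547 = 1.581 mol/L.
A CSTR operates uniformly at the exit composition, giving r_S = 0.8647 and r_T = 1.088 (each k·C_R^n at C_R = 1.581).
Fraction of consumed R going to S: r_S/(r_S+r_T) = 0.4429.
C_S = 0.4429·C_{R0}·X = 0.4429×2.89×0.453 = 0.580 mol/L.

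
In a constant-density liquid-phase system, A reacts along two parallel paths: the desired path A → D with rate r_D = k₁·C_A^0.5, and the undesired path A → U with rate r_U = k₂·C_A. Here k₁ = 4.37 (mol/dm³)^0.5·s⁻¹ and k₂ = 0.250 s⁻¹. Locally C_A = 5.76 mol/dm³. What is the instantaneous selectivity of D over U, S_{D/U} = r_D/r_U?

S_{D/U} = r_D/r_U = (k₁·C_A^0.5)/(k₂·C_A) = (k₁/k₂)·C_A^-0.5.
= (4.37×5.760^0.5) / (0.250×5.760) = 10.49/1.440 = 7.28.

7.28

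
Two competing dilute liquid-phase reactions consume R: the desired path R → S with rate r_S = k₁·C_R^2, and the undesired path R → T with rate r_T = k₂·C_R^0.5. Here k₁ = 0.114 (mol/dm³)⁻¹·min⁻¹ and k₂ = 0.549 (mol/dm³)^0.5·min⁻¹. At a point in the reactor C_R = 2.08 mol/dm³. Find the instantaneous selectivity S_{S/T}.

0.623

S_{S/T} = r_S/r_T = (k₁·C_R^2)/(k₂·C_R^0.5) = (k₁/k₂)·C_R^1.5.
= (0.114×2.080^2) / (0.549×2.080^0.5) = 0.4932/0.7918 = 0.623.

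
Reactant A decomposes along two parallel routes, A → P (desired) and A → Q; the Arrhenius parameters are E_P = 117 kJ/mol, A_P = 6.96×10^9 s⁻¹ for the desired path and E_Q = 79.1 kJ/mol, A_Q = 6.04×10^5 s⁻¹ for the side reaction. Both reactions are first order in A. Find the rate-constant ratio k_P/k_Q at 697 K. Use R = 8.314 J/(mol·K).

k_P/k_Q = (A_P/A_Q)·exp[−(E_P−E_Q)/(RT)] = (A_P/A_Q)·exp[(E_Q−E_P)/(RT)].
(E_Q−E_P)/(RT) = (79.1−117)×10³/(8.314×697) = -37900/5795 = -6.540.
k_P/k_Q = (6.96×10^9/6.04×10^5)·exp(-6.540) = 11523 × 0.001444 = 16.6.
Since E_P > E_Q, raising the temperature improves selectivity toward P.

16.6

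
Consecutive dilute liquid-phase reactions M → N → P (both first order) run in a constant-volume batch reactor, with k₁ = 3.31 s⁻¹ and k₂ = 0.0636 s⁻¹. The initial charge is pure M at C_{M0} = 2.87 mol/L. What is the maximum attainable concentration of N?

2.66 mol/L

At the optimum, C_{N,max}/C_{M0} = (k₁/k₂)^[k₂/(k₂−k₁)].
= (3.31/0.0636)^(0.0636/(0.0636−3.31)) = (52.04)^(-0.01959) = 0.9255.
C_{N,max} = 0.9255×2.87 = 2.66 mol/L.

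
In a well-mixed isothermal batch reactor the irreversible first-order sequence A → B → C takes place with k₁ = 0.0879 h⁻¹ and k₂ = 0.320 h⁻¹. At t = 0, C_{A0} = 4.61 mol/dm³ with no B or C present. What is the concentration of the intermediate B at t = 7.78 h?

The intermediate concentration in a first-order A→B→C sequence is C_B = k₁C_{A0}(e^(−k₁t) − e^(−k₂t))/(k₂−k₁).
e^(−k₁t) = e^(−0.0879×7.78) = e^(−0.6839) = 0.5047; e^(−k₂t) = e^(−2.490) = 0.08294.
C_B = 0.0879×4.61/(0.320−0.0879) × (0.5047−0.08294) = 1.746×0.4217 = 0.7363 mol/dm³.

0.736 mol/dm³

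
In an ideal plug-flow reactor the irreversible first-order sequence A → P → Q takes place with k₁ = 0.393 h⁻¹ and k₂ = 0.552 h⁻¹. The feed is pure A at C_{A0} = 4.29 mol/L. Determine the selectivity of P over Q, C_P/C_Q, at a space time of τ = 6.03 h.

For first-order series with pure A initially, C_P(τ) = k₁C_{A0}/(k₂−k₁)·(e^(−k₁τ) − e^(−k₂τ)).
e^(−k₁τ) = e^(−0.393×6.03) = e^(−2.370) = 0.09350; e^(−k₂τ) = e^(−3.329) = 0.03584.
C_P = 0.393×4.29/(0.552−0.393) × (0.09350−0.03584) = 10.60×0.05766 = 0.6114 mol/L.
C_A = C_{A0}e^(−k₁τ) = 0.4011 mol/L, so C_Q = C_{A0}−C_A−C_P = 3.278 mol/L; C_P/C_Q = 0.187.

0.187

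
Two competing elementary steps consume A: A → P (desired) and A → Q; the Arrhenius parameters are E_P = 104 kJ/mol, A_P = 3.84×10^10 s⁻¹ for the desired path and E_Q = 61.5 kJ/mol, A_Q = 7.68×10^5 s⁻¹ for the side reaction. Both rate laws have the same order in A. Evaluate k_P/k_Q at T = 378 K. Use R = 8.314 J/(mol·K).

0.0670

With equal orders, S_{P/Q} = k_P/k_Q = (A_P/A_Q)·exp[(E_Q−E_P)/(RT)].
(E_Q−E_P)/(RT) = (61.5−104)×10³/(8.314×378) = -42500/3143 = -13.52.
k_P/k_Q = (3.84×10^10/7.68×10^5)·exp(-13.52) = 50000 × 1.339×10^-6 = 0.0670.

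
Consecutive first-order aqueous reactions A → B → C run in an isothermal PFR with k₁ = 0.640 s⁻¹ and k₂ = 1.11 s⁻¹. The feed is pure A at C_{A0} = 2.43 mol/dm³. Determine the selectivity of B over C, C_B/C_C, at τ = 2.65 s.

0.278

For first-order series with pure A initially, C_B(τ) = k₁C_{A0}/(k₂−k₁)·(e^(−k₁τ) − e^(−k₂τ)).
e^(−k₁τ) = e^(−0.640×2.65) = e^(−1.696) = 0.1834; e^(−k₂τ) = e^(−2.942) = 0.05279.
C_B = 0.640×2.43/(1.11−0.640) × (0.1834−0.05279) = 3.309×0.1306 = 0.4322 mol/dm³.
C_A = C_{A0}e^(−k₁τ) = 0.4457 mol/dm³, so C_C = C_{A0}−C_A−C_B = 1.552 mol/dm³; C_B/C_C = 0.278.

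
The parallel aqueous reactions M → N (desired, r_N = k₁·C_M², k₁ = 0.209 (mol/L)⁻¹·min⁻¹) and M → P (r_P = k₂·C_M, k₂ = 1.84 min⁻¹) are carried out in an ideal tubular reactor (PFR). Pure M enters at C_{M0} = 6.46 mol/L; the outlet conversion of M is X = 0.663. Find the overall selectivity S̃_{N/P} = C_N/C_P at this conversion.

0.477

C_M = C_{M0}(1−X) = 2.177 mol/L.
Along a PFR/batch, dC_P/dC_M = −r_P/(r_N+r_P) = −k₂/(k₂+k₁·C_M).
Integrating from C_{M0} to C_M: C_P = (1.84/0.209)·ln[(1.84+0.209·6.46)/(1.84+0.209·2.18)] = 8.804·ln(3.190/2.295) = 2.899 mol/L.
Then C_N = (C_{M0}−C_M) − C_P = 4.283 − 2.899 = 1.384 mol/L.
S̃_{N/P} = C_N/C_P = 1.384/2.899 = 0.477.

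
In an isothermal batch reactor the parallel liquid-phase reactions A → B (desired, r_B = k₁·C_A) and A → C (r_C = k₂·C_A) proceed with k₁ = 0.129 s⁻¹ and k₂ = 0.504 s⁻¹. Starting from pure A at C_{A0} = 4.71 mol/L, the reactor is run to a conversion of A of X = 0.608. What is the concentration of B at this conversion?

0.584 mol/L

C_A = C_{A0}(1−X) = 1.846 mol/L.
Both paths are first order in A, so the instantaneous fraction to B is constant: dC_B/d(−C_A) = k₁/(k₁+k₂) = 0.2038.
C_B = 0.2038·(C_{A0}−C_A) = 0.2038×2.864 = 0.584 mol/L.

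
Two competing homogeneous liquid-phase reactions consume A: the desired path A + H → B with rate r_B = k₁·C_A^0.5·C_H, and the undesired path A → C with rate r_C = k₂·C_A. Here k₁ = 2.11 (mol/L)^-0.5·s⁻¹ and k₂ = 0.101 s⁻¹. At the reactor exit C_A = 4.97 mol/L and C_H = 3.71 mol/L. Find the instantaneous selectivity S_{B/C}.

S_{B/C} = r_B/r_C = (k₁·C_A^0.5·C_H)/(k₂·C_A) = (k₁/k₂)·C_A^-0.5·C_H.
= (2.11×4.970^0.5×3.710) / (0.101×4.970) = 17.45/0.5020 = 34.8.
The undesired path is higher order in A, so low C_A (CSTR or dilute feed) favours B.

34.8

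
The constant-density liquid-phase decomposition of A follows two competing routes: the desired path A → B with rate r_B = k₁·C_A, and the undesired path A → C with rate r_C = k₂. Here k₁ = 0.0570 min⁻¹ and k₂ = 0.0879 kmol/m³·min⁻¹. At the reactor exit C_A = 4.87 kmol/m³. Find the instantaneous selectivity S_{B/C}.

S_{B/C} = r_B/r_C = (k₁·C_A)/(k₂) = (k₁/k₂)·C_A.
= (0.0570×4.870) / (0.0879) = 0.2776/0.08790 = 3.16.
Since the desired path is higher order in A, keeping C_A high (PFR or concentrated feed) favours B.

3.16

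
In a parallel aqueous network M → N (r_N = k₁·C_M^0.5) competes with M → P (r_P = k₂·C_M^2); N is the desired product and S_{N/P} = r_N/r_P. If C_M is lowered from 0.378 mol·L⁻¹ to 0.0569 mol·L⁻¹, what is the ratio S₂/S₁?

S_{N/P} = (k₁/k₂)·C_M^-1.5, so S₂/S₁ = (C_{M,2}/C_{M,1})^-1.5.
= (0.0569/0.378)^(-1.5) = (0.1505)^(-1.5) = 17.1.

17.1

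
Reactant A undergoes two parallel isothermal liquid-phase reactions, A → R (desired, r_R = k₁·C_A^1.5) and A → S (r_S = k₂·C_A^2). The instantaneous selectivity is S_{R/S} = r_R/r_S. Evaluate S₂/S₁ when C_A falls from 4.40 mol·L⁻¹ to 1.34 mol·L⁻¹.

S_{R/S} = (k₁/k₂)·C_A^-0.5, so S₂/S₁ = (C_{A,2}/C_{A,1})^-0.5.
= (1.34/4.40)^(-0.5) = (0.3045)^(-0.5) = 1.81.

1.81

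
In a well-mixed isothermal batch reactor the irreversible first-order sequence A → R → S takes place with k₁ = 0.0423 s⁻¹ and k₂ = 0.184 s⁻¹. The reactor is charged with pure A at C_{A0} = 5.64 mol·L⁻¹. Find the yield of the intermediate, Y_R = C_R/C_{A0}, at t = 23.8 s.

Solving the coupled first-order balances gives C_R(t) = [k₁/(k₂−k₁)]·C_{A0}·(e^(−k₁t) − e^(−k₂t)).
e^(−k₁t) = e^(−0.0423×23.8) = e^(−1.007) = 0.3654; e^(−k₂t) = e^(−4.379) = 0.01254.
C_R = 0.0423×5.64/(0.184−0.0423) × (0.3654−0.01254) = 1.684×0.3529 = 0.5941 mol·L⁻¹.
Y_R = C_R/C_{A0} = 0.5941/5.64 = 0.105.

0.105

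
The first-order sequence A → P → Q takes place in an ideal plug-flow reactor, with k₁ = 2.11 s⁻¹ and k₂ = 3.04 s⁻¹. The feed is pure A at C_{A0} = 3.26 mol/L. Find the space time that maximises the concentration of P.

0.393 s

Setting dC_P/dτ = 0 gives τ_opt = ln(k₂/k₁)/(k₂−k₁).
= ln(3.04/2.11)/(3.04−2.11) = ln(1.441)/0.9300 = 0.3652/0.9300 = 0.393 s.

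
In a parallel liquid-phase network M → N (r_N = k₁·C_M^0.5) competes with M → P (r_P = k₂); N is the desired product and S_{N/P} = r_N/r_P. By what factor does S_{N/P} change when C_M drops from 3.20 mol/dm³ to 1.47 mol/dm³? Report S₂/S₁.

0.678

S_{N/P} = (k₁/k₂)·C_M^0.5, so S₂/S₁ = (C_{M,2}/C_{M,1})^0.5.
= (1.47/3.20)^0.5 = (0.4594)^0.5 = 0.678.
Selectivity toward N falls as C_M falls — high-concentration operation is favoured.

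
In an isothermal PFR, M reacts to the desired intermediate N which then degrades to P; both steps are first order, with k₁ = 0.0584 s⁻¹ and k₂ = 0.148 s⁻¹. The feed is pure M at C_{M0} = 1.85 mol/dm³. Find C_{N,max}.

0.398 mol/dm³

For a first-order series the maximum intermediate yield is C_{N,max}/C_{M0} = (k₁/k₂)^[k₂/(k₂−k₁)].
= (0.0584/0.148)^(0.148/(0.148−0.0584)) = (0.3946)^(1.652) = 0.2152.
C_{N,max} = 0.2152×1.85 = 0.398 mol/dm³.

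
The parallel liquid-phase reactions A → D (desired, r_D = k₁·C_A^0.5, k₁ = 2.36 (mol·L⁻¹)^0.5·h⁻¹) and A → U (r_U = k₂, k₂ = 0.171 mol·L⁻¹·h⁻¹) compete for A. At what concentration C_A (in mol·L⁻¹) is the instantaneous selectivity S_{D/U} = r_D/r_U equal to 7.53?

0.298 mol·L⁻¹

S_{D/U} = (k₁/k₂)·C_A^0.5 ⇒ C_A = (S·k₂/k₁)^(2).
= (7.53×0.171/2.36)^(2) = (0.5456)^(2) = 0.298 mol·L⁻¹.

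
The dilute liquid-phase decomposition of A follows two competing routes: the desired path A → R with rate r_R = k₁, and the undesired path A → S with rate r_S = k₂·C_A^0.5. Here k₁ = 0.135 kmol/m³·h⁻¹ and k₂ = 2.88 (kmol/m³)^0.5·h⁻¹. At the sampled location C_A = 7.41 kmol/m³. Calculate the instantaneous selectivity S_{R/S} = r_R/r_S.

S_{R/S} = r_R/r_S = (k₁)/(k₂·C_A^0.5) = (k₁/k₂)·C_A^-0.5.
= (0.135) / (2.88×7.410^0.5) = 0.1350/7.840 = 0.0172.
The undesired path is higher order in A, so low C_A (CSTR or dilute feed) favours R.

0.0172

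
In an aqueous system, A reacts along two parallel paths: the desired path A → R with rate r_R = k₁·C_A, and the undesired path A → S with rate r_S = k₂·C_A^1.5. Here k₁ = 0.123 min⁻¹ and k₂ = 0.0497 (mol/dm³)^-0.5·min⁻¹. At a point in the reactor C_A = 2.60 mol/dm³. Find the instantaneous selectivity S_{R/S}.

S_{R/S} = r_R/r_S = (k₁·C_A)/(k₂·C_A^1.5) = (k₁/k₂)·C_A^-0.5.
= (0.123×2.600) / (0.0497×2.600^1.5) = 0.3198/0.2084 = 1.53.

1.53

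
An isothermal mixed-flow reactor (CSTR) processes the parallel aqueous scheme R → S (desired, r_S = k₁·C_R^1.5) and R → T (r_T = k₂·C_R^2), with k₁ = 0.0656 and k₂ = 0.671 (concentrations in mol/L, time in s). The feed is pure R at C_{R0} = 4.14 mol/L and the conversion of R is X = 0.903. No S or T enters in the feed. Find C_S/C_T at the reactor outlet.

0.154

Exit C_R = C_{R0}(1−X) = 4.14×0.0970 = 0.4016 mol/L.
Rates in a CSTR are evaluated at the outlet concentration: r_S = 0.0656×0.4016^1.5 = 0.01669, r_T = 0.671×0.4016^2 = 0.1082.
Overall selectivity = C_S/C_T = r_Sτ/(r_Tτ) = r_S/r_T = 0.154.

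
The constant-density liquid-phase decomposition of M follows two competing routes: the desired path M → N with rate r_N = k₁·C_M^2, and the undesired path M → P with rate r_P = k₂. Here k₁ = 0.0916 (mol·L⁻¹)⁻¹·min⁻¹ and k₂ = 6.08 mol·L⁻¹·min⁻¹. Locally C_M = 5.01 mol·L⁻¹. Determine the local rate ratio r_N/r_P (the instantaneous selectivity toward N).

0.378

S_{N/P} = r_N/r_P = (k₁·C_M^2)/(k₂) = (k₁/k₂)·C_M^2.
= (0.0916×5.010^2) / (6.08) = 2.299/6.080 = 0.378.
Since the desired path is higher order in M, keeping C_M high (PFR or concentrated feed) favours N.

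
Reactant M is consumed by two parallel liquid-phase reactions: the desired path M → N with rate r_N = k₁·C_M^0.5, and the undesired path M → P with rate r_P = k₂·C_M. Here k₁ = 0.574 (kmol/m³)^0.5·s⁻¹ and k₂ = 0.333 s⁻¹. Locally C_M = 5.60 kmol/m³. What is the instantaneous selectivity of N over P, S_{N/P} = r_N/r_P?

0.728

S_{N/P} = r_N/r_P = (k₁·C_M^0.5)/(k₂·C_M) = (k₁/k₂)·C_M^-0.5.
= (0.574×5.600^0.5) / (0.333×5.600) = 1.358/1.865 = 0.728.
The undesired path is higher order in M, so low C_M (CSTR or dilute feed) favours N.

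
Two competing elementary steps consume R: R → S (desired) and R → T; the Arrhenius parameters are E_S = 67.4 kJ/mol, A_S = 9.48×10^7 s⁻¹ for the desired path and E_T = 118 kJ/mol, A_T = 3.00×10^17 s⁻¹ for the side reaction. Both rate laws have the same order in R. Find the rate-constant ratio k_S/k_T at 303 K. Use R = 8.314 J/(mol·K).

0.167

k_S/k_T = (A_S/A_T)·exp[−(E_S−E_T)/(RT)] = (A_S/A_T)·exp[(E_T−E_S)/(RT)].
(E_T−E_S)/(RT) = (118−67.4)×10³/(8.314×303) = 50600/2519 = 20.09.
k_S/k_T = (9.48×10^7/3.00×10^17)·exp(20.09) = 3.160×10^-10 × 5.288×10^8 = 0.167.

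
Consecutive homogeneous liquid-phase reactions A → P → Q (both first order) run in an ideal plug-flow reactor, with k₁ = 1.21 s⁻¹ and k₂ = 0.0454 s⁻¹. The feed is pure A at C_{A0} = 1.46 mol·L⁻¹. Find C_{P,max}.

1.28 mol·L⁻¹

For a first-order series the maximum intermediate yield is C_{P,max}/C_{A0} = (k₁/k₂)^[k₂/(k₂−k₁)].
= (1.21/0.0454)^(0.0454/(0.0454−1.21)) = (26.65)^(-0.03898) = 0.8799.
C_{P,max} = 0.8799×1.46 = 1.28 mol·L⁻¹.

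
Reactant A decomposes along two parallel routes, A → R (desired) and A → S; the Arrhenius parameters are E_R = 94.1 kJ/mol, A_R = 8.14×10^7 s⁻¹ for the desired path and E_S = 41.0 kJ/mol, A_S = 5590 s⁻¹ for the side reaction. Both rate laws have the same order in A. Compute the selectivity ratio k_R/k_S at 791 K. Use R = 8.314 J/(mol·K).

With equal orders, S_{R/S} = k_R/k_S = (A_R/A_S)·exp[(E_S−E_R)/(RT)].
(E_S−E_R)/(RT) = (41.0−94.1)×10³/(8.314×791) = -53100/6576 = -8.074.
k_R/k_S = (8.14×10^7/5590)·exp(-8.074) = 14562 × 3.114×10^-4 = 4.53.
Since E_R > E_S, raising the temperature improves selectivity toward R.

4.53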